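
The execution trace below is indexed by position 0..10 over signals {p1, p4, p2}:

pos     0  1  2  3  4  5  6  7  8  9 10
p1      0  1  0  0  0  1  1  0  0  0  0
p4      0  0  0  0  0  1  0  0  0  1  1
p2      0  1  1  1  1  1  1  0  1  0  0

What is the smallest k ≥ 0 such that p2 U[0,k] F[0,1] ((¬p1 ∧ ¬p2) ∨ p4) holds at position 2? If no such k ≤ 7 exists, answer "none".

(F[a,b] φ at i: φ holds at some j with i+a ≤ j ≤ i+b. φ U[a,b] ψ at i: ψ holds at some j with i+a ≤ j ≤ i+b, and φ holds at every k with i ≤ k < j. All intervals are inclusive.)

2

Need earliest j ≥ 2 with F[0,1] ((¬p1 ∧ ¬p2) ∨ p4), and p2 at every k in [2,j-1].
  j=2: rhs fails.
  j=3: rhs fails.
  j=4: rhs holds; lhs holds on [2,3]. k = 2.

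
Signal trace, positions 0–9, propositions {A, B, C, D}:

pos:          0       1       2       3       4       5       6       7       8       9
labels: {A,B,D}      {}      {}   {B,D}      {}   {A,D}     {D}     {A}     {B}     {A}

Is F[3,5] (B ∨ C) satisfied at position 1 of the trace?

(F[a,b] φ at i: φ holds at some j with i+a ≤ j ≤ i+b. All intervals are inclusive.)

Check (B ∨ C) at each j in [4,6]:
  j=4: false
  j=5: false
  j=6: false
No position in the window satisfies it → formula fails.

False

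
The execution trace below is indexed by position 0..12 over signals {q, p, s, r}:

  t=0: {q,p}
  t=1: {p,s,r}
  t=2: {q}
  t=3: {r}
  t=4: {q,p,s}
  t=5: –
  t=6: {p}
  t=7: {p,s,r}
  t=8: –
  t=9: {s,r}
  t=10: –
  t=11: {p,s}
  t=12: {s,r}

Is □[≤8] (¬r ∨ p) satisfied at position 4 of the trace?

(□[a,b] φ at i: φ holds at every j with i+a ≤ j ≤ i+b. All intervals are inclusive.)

False

Check (¬r ∨ p) at every j in [4,12]:
  j=4: true
  j=5: true
  j=6: true
  j=7: true
  j=8: true
  j=9: false
  j=10: true
  j=11: true
  j=12: false
Fails at j=9 → formula fails.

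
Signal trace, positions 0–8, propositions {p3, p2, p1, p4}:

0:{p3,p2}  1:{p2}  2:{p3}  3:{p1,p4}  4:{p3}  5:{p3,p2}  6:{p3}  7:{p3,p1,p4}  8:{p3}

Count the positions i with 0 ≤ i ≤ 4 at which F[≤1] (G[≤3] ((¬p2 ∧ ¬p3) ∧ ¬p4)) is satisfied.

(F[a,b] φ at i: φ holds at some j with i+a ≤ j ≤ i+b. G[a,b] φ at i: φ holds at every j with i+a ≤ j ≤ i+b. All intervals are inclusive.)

Evaluate at each i in [0,4]:
  i=0: ✗ (none in [0,1])
  i=1: ✗ (none in [1,2])
  i=2: ✗ (none in [2,3])
  i=3: ✗ (none in [3,4])
  i=4: ✗ (none in [4,5])
Positions where it holds: {} → 0.

0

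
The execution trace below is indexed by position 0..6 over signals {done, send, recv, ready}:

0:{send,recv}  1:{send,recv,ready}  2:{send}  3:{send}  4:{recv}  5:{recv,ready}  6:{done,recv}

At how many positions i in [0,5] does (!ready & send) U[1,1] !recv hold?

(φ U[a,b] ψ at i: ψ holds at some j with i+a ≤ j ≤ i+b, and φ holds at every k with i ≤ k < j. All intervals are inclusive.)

1

Evaluate at each i in [0,5]:
  i=0: ✗ (no rhs in [1,1])
  i=1: ✗ (lhs fails at k=1 before rhs at j=2)
  i=2: ✓ (rhs at j=3; lhs holds on [2,2])
  i=3: ✗ (no rhs in [4,4])
  i=4: ✗ (no rhs in [5,5])
  i=5: ✗ (no rhs in [6,6])
Positions where it holds: {2} → 1.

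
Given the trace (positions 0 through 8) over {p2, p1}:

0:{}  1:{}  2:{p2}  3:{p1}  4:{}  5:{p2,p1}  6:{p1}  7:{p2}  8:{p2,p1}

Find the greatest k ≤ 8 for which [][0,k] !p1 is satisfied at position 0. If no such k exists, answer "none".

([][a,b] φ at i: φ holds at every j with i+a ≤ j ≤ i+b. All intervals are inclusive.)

2

!p1 must hold from j=0 onward; find where it first fails.
  j=0: holds
  j=1: holds
  j=2: holds
  j=3: fails
Holds on [0,2], so largest k = 2.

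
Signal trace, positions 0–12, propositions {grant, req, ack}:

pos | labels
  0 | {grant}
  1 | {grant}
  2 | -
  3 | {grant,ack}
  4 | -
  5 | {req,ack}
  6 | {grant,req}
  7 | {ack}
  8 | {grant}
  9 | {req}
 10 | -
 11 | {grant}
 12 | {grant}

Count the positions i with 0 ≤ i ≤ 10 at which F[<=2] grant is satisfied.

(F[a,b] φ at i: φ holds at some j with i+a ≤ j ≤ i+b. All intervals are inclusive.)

11

Evaluate at each i in [0,10]:
  i=0: ✓ (witness j=0)
  i=1: ✓ (witness j=1)
  i=2: ✓ (witness j=3)
  i=3: ✓ (witness j=3)
  i=4: ✓ (witness j=6)
  i=5: ✓ (witness j=6)
  i=6: ✓ (witness j=6)
  i=7: ✓ (witness j=8)
  i=8: ✓ (witness j=8)
  i=9: ✓ (witness j=11)
  i=10: ✓ (witness j=11)
Positions where it holds: {0, 1, 2, 3, 4, 5, 6, 7, 8, 9, 10} → 11.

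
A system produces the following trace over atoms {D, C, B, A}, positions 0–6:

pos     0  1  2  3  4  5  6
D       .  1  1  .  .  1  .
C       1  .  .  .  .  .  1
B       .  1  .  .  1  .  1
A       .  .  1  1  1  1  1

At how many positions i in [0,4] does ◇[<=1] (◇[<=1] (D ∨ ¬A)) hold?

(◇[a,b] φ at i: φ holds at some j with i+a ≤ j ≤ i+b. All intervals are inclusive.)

5

Evaluate at each i in [0,4]:
  i=0: ✓ (witness j=0)
  i=1: ✓ (witness j=1)
  i=2: ✓ (witness j=2)
  i=3: ✓ (witness j=4)
  i=4: ✓ (witness j=4)
Positions where it holds: {0, 1, 2, 3, 4} → 5.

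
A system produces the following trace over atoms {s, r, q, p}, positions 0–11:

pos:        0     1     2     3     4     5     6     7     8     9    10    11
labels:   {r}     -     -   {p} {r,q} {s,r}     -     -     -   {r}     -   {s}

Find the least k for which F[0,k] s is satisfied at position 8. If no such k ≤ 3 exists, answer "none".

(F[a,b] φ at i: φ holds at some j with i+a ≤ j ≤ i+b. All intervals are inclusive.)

3

Scan j = 8,9,… for s:
  j=8: fails
  j=9: fails
  j=10: fails
  j=11: holds
First hit at j=11, so smallest k = 11-8 = 3.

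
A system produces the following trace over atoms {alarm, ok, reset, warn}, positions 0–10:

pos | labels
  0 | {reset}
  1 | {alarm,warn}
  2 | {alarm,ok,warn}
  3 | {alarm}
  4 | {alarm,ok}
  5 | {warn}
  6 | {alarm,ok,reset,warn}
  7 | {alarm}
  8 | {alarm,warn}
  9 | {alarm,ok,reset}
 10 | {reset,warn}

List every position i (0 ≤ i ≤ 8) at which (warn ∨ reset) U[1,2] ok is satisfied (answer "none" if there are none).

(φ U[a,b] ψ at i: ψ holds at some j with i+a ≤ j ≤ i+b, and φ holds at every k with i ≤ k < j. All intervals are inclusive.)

0, 1, 5, 8

Evaluate at each i in [0,8]:
  i=0: ✓ (rhs at j=2; lhs holds on [0,1])
  i=1: ✓ (rhs at j=2; lhs holds on [1,1])
  i=2: ✗ (lhs fails at k=3 before rhs at j=4)
  i=3: ✗ (lhs fails at k=3 before rhs at j=4)
  i=4: ✗ (lhs fails at k=4 before rhs at j=6)
  i=5: ✓ (rhs at j=6; lhs holds on [5,5])
  i=6: ✗ (no rhs in [7,8])
  i=7: ✗ (lhs fails at k=7 before rhs at j=9)
  i=8: ✓ (rhs at j=9; lhs holds on [8,8])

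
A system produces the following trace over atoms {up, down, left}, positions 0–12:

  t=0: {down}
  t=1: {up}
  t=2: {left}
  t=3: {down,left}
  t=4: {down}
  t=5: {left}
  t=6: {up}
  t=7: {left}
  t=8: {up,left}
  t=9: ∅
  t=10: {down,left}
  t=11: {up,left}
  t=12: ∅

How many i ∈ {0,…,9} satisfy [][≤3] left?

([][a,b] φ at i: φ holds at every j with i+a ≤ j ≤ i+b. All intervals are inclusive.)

Evaluate at each i in [0,9]:
  i=0: ✗ (fails at j=0)
  i=1: ✗ (fails at j=1)
  i=2: ✗ (fails at j=4)
  i=3: ✗ (fails at j=4)
  i=4: ✗ (fails at j=4)
  i=5: ✗ (fails at j=6)
  i=6: ✗ (fails at j=6)
  i=7: ✗ (fails at j=9)
  i=8: ✗ (fails at j=9)
  i=9: ✗ (fails at j=9)
Positions where it holds: {} → 0.

0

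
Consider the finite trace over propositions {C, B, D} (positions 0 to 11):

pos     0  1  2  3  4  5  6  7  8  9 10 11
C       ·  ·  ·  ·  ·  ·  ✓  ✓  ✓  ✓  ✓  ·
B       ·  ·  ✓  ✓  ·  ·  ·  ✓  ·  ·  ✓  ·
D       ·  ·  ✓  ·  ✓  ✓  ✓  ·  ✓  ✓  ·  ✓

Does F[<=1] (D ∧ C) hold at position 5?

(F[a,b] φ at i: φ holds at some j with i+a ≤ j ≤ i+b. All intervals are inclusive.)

Yes

Check (D ∧ C) at each j in [5,6]:
  j=5: false
  j=6: true
Found at j=6 → formula holds.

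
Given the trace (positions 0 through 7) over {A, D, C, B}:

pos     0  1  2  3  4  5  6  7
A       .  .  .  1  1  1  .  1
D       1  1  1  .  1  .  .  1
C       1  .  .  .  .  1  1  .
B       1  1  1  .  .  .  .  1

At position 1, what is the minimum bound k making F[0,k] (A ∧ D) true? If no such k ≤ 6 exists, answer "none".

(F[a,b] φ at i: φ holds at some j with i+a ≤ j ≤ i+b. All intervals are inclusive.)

Scan j = 1,2,… for (A ∧ D):
  j=1: fails
  j=2: fails
  j=3: fails
  j=4: holds
First hit at j=4, so smallest k = 4-1 = 3.

3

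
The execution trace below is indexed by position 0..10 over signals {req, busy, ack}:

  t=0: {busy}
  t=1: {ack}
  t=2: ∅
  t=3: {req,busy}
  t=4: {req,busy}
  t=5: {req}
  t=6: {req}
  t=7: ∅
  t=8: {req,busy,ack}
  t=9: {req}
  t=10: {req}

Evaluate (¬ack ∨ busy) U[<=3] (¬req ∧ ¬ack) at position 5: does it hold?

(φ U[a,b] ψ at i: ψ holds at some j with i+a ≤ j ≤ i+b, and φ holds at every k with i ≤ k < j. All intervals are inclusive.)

Holds

Need some j in [5,8] with (¬req ∧ ¬ack), and (¬ack ∨ busy) at every k in [5,j-1].
  j=5: (¬req ∧ ¬ack) false.
  j=6: (¬req ∧ ¬ack) false.
  j=7: (¬req ∧ ¬ack) holds; (¬ack ∨ busy) holds at every k in [5,6] → satisfied.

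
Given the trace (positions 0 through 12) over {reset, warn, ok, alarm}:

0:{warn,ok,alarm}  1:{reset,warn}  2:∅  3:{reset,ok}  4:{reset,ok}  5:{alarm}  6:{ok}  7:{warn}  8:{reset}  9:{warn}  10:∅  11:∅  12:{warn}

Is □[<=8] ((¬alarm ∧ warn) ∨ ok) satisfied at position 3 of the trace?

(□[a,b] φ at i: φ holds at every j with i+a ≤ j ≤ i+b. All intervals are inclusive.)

Check ((¬alarm ∧ warn) ∨ ok) at every j in [3,11]:
  j=3: true
  j=4: true
  j=5: false
  j=6: true
  j=7: true
  j=8: false
  j=9: true
  j=10: false
  j=11: false
Fails at j=5 → formula fails.

False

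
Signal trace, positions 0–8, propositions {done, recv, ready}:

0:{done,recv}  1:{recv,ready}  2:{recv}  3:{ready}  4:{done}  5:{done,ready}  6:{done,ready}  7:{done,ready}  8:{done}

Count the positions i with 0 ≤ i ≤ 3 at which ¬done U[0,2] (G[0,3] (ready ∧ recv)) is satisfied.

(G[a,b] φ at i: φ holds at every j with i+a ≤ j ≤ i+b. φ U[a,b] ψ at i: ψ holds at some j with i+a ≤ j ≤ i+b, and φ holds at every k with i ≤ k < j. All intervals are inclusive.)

0

Evaluate at each i in [0,3]:
  i=0: ✗ (no rhs in [0,2])
  i=1: ✗ (no rhs in [1,3])
  i=2: ✗ (no rhs in [2,4])
  i=3: ✗ (no rhs in [3,5])
Positions where it holds: {} → 0.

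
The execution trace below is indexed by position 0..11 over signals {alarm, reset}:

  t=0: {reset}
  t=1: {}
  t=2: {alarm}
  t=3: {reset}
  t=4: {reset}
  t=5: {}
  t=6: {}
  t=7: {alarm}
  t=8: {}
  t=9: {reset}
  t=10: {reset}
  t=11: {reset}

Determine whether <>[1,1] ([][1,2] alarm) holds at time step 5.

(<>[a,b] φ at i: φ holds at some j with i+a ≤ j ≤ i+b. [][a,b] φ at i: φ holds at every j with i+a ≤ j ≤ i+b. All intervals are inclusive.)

Does not hold

Check [][1,2] alarm at each j in [6,6]:
  j=6: fails at 8
No position in the window satisfies it → formula fails.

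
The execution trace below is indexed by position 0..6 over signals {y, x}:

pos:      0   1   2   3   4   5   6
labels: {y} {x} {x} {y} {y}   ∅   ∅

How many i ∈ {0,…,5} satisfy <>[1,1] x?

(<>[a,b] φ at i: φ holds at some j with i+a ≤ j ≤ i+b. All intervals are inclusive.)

Evaluate at each i in [0,5]:
  i=0: ✓ (witness j=1)
  i=1: ✓ (witness j=2)
  i=2: ✗ (none in [3,3])
  i=3: ✗ (none in [4,4])
  i=4: ✗ (none in [5,5])
  i=5: ✗ (none in [6,6])
Positions where it holds: {0, 1} → 2.

2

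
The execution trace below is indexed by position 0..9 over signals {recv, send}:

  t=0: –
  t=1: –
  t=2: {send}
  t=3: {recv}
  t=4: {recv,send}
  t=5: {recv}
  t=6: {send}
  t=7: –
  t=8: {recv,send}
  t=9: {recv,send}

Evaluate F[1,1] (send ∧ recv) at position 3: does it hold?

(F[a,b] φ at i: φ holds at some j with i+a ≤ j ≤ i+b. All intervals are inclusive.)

Check (send ∧ recv) at each j in [4,4]:
  j=4: true
Found at j=4 → formula holds.

Holds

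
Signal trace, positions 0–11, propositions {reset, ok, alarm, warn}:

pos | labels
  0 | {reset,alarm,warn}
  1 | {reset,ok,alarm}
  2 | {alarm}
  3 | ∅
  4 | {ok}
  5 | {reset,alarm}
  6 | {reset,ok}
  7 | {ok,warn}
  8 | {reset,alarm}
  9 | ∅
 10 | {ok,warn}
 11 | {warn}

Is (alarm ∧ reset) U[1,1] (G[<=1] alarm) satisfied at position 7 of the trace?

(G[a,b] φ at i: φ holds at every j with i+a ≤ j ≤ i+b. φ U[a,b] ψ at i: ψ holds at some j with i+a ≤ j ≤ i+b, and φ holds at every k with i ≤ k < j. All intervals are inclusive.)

Need some j in [8,8] with G[<=1] alarm, and (alarm ∧ reset) at every k in [7,j-1].
  j=8: G[<=1] alarm — fails at 9.
No j in the window works → until fails.

False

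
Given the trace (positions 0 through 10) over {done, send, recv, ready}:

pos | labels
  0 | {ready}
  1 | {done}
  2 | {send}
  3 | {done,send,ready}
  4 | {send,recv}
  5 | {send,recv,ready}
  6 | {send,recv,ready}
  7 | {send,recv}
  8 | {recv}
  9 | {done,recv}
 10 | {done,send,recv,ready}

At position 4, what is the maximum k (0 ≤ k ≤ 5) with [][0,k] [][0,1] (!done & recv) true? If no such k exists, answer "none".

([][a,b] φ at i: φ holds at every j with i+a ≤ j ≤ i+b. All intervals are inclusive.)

3

[][0,1] (!done & recv) must hold from j=4 onward; find where it first fails.
  j=4: holds
  j=5: holds
  j=6: holds
  j=7: holds
  j=8: fails
Holds on [4,7], so largest k = 3.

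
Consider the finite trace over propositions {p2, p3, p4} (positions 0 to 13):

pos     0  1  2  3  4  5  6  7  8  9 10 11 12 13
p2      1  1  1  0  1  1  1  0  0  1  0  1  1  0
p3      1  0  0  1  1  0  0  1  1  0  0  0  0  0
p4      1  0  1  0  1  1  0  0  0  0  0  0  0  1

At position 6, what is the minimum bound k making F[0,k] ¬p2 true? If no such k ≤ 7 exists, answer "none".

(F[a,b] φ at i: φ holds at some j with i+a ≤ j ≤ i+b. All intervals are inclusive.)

Scan j = 6,7,… for ¬p2:
  j=6: fails
  j=7: holds
First hit at j=7, so smallest k = 7-6 = 1.

1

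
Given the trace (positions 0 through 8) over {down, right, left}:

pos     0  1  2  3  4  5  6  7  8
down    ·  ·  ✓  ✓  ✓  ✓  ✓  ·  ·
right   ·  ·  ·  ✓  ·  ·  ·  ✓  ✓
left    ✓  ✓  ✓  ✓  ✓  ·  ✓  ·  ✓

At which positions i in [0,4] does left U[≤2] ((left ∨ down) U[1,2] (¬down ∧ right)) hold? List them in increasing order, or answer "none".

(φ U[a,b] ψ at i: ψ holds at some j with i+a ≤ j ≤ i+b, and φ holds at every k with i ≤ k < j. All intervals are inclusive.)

3, 4

Evaluate at each i in [0,4]:
  i=0: ✗ (no rhs in [0,2])
  i=1: ✗ (no rhs in [1,3])
  i=2: ✗ (no rhs in [2,4])
  i=3: ✓ (rhs at j=5; lhs holds on [3,4])
  i=4: ✓ (rhs at j=5; lhs holds on [4,4])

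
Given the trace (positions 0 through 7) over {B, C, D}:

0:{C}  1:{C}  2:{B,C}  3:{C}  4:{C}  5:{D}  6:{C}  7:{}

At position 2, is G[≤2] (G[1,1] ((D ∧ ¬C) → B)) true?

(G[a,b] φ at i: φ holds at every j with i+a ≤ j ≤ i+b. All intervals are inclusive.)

Check G[1,1] ((D ∧ ¬C) → B) at every j in [2,4]:
  j=2: holds on [3,3]
  j=3: holds on [4,4]
  j=4: fails at 5
Fails at j=4 → formula fails.

False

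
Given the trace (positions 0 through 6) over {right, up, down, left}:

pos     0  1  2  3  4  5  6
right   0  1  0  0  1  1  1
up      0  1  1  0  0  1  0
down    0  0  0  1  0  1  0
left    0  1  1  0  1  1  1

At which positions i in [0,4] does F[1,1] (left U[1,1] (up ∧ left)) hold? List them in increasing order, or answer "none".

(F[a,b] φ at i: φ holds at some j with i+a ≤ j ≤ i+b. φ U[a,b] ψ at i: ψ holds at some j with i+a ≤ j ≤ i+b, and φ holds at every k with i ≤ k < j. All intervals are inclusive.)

0, 3

Evaluate at each i in [0,4]:
  i=0: ✓ (witness j=1)
  i=1: ✗ (none in [2,2])
  i=2: ✗ (none in [3,3])
  i=3: ✓ (witness j=4)
  i=4: ✗ (none in [5,5])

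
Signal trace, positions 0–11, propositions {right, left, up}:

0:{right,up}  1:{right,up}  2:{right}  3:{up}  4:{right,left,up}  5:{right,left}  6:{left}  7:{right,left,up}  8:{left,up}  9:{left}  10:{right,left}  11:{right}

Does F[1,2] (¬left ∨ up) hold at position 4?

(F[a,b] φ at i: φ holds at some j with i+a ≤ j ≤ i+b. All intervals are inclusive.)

Check (¬left ∨ up) at each j in [5,6]:
  j=5: false
  j=6: false
No position in the window satisfies it → formula fails.

False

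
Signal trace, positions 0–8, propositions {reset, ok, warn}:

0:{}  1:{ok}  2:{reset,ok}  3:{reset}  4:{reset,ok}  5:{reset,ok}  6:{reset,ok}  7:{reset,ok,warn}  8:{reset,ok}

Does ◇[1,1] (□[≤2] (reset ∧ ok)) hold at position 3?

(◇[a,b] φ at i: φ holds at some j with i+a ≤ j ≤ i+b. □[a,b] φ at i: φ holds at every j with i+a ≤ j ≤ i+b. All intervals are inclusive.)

Yes

Check □[≤2] (reset ∧ ok) at each j in [4,4]:
  j=4: holds on [4,6]
Found at j=4 → formula holds.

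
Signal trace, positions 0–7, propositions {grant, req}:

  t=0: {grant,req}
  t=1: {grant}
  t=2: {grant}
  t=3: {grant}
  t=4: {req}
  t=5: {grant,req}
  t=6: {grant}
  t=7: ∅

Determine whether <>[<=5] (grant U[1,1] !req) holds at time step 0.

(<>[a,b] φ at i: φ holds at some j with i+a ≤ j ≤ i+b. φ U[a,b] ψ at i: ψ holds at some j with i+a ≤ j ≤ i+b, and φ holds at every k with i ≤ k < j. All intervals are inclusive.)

Check (grant U[1,1] !req) at each j in [0,5]:
  j=0: holds
  j=1: holds
  j=2: holds
  j=3: fails
  j=4: fails
  j=5: holds
Found at j=0 → formula holds.

Holds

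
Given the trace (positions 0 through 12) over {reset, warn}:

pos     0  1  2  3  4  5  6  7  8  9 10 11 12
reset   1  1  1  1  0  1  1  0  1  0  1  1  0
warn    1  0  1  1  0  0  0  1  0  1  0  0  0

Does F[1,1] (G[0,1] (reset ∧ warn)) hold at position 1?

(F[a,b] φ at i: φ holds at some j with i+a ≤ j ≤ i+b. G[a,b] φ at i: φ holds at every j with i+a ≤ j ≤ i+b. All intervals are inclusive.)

Holds

Check G[0,1] (reset ∧ warn) at each j in [2,2]:
  j=2: holds on [2,3]
Found at j=2 → formula holds.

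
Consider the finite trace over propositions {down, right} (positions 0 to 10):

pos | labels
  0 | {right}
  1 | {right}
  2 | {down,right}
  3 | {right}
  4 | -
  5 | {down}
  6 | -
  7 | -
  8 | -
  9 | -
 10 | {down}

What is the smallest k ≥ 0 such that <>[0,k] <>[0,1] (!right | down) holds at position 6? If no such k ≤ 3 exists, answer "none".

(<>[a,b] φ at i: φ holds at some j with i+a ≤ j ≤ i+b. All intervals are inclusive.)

Scan j = 6,7,… for <>[0,1] (!right | down):
  j=6: holds
First hit at j=6, so smallest k = 6-6 = 0.

0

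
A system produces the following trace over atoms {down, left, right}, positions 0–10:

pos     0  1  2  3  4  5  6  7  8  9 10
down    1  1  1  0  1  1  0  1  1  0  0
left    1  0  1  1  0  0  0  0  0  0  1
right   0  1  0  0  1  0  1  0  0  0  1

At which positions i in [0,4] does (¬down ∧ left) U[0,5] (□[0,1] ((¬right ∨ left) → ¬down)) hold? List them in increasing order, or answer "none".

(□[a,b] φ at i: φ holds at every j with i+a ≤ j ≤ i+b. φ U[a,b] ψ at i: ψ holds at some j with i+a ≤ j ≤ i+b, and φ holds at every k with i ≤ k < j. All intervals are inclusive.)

Evaluate at each i in [0,4]:
  i=0: ✗ (lhs fails at k=0 before rhs at j=3)
  i=1: ✗ (lhs fails at k=1 before rhs at j=3)
  i=2: ✗ (lhs fails at k=2 before rhs at j=3)
  i=3: ✓ (rhs at j=3)
  i=4: ✗ (lhs fails at k=4 before rhs at j=9)

3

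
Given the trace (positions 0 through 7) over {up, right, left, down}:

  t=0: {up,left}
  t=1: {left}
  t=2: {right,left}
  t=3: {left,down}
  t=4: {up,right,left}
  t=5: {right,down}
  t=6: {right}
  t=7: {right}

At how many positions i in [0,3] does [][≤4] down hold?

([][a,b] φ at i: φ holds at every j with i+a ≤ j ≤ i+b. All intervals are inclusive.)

0

Evaluate at each i in [0,3]:
  i=0: ✗ (fails at j=0)
  i=1: ✗ (fails at j=1)
  i=2: ✗ (fails at j=2)
  i=3: ✗ (fails at j=4)
Positions where it holds: {} → 0.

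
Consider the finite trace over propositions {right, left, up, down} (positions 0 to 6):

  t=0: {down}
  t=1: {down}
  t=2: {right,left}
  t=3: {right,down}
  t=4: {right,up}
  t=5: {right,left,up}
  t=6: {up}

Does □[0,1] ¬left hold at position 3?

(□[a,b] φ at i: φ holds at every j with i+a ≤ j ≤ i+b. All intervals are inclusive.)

True

Check ¬left at every j in [3,4]:
  j=3: true
  j=4: true
All positions satisfy it → formula holds.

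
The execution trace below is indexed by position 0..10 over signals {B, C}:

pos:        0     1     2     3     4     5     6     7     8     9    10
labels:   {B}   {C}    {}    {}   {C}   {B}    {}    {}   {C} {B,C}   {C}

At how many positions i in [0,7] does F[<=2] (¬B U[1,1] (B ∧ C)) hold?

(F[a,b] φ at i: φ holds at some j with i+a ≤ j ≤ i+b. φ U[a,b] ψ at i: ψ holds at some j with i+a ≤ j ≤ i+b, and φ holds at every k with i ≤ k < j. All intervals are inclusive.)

Evaluate at each i in [0,7]:
  i=0: ✗ (none in [0,2])
  i=1: ✗ (none in [1,3])
  i=2: ✗ (none in [2,4])
  i=3: ✗ (none in [3,5])
  i=4: ✗ (none in [4,6])
  i=5: ✗ (none in [5,7])
  i=6: ✓ (witness j=8)
  i=7: ✓ (witness j=8)
Positions where it holds: {6, 7} → 2.

2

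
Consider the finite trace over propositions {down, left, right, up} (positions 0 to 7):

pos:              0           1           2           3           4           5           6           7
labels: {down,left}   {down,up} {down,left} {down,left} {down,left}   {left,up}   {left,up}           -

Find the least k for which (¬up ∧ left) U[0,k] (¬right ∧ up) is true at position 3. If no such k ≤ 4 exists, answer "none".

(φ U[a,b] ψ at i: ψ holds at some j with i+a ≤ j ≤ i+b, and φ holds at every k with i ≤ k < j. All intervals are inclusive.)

2

Need earliest j ≥ 3 with (¬right ∧ up), and (¬up ∧ left) at every k in [3,j-1].
  j=3: rhs fails.
  j=4: rhs fails.
  j=5: rhs holds; lhs holds on [3,4]. k = 2.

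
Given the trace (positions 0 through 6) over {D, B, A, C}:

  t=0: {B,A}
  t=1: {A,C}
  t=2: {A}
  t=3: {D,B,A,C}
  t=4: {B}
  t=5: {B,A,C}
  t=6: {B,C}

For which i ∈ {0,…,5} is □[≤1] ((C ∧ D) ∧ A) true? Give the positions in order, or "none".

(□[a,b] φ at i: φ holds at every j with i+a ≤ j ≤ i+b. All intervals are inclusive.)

Evaluate at each i in [0,5]:
  i=0: ✗ (fails at j=0)
  i=1: ✗ (fails at j=1)
  i=2: ✗ (fails at j=2)
  i=3: ✗ (fails at j=4)
  i=4: ✗ (fails at j=4)
  i=5: ✗ (fails at j=5)

none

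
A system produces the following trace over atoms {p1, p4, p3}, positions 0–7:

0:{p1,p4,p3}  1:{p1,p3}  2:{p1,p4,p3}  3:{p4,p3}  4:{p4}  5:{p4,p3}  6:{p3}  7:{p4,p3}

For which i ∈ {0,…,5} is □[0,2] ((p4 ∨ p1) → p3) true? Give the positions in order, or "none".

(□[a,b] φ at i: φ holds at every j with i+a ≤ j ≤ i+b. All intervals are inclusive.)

Evaluate at each i in [0,5]:
  i=0: ✓ (all of [0,2])
  i=1: ✓ (all of [1,3])
  i=2: ✗ (fails at j=4)
  i=3: ✗ (fails at j=4)
  i=4: ✗ (fails at j=4)
  i=5: ✓ (all of [5,7])

0, 1, 5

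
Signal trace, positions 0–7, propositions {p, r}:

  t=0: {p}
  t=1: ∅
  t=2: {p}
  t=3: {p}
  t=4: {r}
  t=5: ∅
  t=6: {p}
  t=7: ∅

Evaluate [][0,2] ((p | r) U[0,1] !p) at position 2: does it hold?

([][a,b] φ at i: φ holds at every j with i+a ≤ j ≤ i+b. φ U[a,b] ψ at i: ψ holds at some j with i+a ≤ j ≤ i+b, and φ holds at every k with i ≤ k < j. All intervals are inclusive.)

Check ((p | r) U[0,1] !p) at every j in [2,4]:
  j=2: fails
  j=3: holds
  j=4: holds
Fails at j=2 → formula fails.

No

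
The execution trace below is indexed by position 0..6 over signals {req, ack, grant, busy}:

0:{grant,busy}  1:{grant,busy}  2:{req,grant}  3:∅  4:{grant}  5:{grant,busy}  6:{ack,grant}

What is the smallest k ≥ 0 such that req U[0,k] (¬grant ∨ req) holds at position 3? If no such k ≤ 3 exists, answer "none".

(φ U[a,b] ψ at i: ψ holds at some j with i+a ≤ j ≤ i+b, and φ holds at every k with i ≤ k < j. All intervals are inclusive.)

Need earliest j ≥ 3 with (¬grant ∨ req), and req at every k in [3,j-1].
  j=3: rhs holds (empty prefix). k = 0.

0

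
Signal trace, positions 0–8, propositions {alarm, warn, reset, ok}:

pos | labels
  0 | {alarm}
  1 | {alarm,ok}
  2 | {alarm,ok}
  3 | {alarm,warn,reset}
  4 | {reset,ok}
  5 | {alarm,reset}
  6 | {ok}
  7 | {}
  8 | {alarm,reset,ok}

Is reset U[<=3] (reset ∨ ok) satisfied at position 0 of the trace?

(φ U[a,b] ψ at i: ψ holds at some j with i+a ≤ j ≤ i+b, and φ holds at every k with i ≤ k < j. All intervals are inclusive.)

Need some j in [0,3] with (reset ∨ ok), and reset at every k in [0,j-1].
  j=0: (reset ∨ ok) false.
  j=1: (reset ∨ ok) holds, but reset fails at k=0 → not this j.
  j=2: (reset ∨ ok) holds, but reset fails at k=0 → not this j.
  j=3: (reset ∨ ok) holds, but reset fails at k=0 → not this j.
No j in the window works → until fails.

Does not hold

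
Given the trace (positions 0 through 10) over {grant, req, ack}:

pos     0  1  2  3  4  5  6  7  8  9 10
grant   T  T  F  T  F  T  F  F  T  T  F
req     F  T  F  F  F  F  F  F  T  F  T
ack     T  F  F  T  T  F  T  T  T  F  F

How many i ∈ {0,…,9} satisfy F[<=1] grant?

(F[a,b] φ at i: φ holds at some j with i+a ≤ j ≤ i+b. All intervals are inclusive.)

Evaluate at each i in [0,9]:
  i=0: ✓ (witness j=0)
  i=1: ✓ (witness j=1)
  i=2: ✓ (witness j=3)
  i=3: ✓ (witness j=3)
  i=4: ✓ (witness j=5)
  i=5: ✓ (witness j=5)
  i=6: ✗ (none in [6,7])
  i=7: ✓ (witness j=8)
  i=8: ✓ (witness j=8)
  i=9: ✓ (witness j=9)
Positions where it holds: {0, 1, 2, 3, 4, 5, 7, 8, 9} → 9.

9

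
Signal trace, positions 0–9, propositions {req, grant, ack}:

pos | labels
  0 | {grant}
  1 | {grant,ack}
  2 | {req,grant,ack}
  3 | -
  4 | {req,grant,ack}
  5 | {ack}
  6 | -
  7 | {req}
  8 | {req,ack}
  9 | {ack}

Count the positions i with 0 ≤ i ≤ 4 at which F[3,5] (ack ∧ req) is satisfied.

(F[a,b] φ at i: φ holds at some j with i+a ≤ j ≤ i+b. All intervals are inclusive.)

Evaluate at each i in [0,4]:
  i=0: ✓ (witness j=4)
  i=1: ✓ (witness j=4)
  i=2: ✗ (none in [5,7])
  i=3: ✓ (witness j=8)
  i=4: ✓ (witness j=8)
Positions where it holds: {0, 1, 3, 4} → 4.

4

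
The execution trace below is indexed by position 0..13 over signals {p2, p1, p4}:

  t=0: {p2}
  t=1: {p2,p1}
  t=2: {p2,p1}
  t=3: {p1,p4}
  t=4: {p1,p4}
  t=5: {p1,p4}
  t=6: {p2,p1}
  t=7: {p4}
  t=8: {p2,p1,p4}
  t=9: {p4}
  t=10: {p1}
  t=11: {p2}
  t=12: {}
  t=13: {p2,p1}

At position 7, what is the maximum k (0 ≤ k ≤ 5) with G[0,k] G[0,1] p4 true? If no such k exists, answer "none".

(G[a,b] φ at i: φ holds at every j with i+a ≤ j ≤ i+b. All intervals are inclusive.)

G[0,1] p4 must hold from j=7 onward; find where it first fails.
  j=7: holds
  j=8: holds
  j=9: fails
Holds on [7,8], so largest k = 1.

1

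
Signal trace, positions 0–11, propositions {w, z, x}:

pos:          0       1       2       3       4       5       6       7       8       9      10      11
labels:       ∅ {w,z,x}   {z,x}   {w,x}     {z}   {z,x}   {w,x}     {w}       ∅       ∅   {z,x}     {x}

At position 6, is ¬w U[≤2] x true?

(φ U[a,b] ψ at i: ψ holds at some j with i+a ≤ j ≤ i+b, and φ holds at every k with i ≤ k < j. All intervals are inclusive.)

Need some j in [6,8] with x, and ¬w at every k in [6,j-1].
  j=6: x holds; no prefix to check → satisfied.

Yes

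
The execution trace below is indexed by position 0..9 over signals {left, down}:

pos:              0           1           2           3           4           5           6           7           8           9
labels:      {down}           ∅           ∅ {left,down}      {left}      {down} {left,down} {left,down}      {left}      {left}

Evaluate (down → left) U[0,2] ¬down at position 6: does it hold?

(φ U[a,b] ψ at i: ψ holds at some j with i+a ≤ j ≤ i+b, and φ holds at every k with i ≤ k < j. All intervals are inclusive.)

Holds

Need some j in [6,8] with ¬down, and (down → left) at every k in [6,j-1].
  j=6: ¬down false.
  j=7: ¬down false.
  j=8: ¬down holds; (down → left) holds at every k in [6,7] → satisfied.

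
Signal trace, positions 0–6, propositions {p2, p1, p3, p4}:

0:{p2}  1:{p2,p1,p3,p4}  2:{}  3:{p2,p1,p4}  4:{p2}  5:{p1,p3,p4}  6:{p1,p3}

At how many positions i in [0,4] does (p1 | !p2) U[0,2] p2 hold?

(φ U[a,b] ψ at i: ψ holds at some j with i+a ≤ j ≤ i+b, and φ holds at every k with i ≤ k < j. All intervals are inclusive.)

Evaluate at each i in [0,4]:
  i=0: ✓ (rhs at j=0)
  i=1: ✓ (rhs at j=1)
  i=2: ✓ (rhs at j=3; lhs holds on [2,2])
  i=3: ✓ (rhs at j=3)
  i=4: ✓ (rhs at j=4)
Positions where it holds: {0, 1, 2, 3, 4} → 5.

5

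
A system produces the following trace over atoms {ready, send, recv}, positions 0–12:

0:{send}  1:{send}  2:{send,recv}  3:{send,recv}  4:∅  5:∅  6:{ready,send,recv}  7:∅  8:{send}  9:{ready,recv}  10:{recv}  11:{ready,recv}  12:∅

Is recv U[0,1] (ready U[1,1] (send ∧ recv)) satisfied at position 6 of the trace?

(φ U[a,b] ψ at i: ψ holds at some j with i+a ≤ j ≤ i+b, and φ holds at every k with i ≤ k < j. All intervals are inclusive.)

No

Need some j in [6,7] with (ready U[1,1] (send ∧ recv)), and recv at every k in [6,j-1].
  j=6: (ready U[1,1] (send ∧ recv)) — fails.
  j=7: (ready U[1,1] (send ∧ recv)) — fails.
No j in the window works → until fails.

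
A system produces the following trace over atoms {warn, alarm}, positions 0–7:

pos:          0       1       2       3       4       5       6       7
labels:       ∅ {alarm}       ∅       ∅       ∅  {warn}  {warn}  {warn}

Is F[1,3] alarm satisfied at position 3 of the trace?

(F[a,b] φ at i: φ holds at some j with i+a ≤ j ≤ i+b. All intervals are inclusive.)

Check alarm at each j in [4,6]:
  j=4: false
  j=5: false
  j=6: false
No position in the window satisfies it → formula fails.

False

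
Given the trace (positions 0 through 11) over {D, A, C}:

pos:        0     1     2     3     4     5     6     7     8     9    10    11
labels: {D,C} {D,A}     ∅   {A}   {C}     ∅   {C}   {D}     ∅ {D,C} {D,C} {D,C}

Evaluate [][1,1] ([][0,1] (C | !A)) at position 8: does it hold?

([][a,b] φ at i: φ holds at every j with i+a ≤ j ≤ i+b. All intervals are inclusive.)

Check [][0,1] (C | !A) at every j in [9,9]:
  j=9: holds on [9,10]
All positions satisfy it → formula holds.

Yes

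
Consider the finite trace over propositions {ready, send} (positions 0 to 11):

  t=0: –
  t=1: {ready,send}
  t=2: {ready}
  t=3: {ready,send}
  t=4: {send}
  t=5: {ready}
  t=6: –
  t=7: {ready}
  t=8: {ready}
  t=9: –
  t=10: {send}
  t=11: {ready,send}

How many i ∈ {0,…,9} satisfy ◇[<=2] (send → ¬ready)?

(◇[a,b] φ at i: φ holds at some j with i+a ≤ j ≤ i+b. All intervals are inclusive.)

10

Evaluate at each i in [0,9]:
  i=0: ✓ (witness j=0)
  i=1: ✓ (witness j=2)
  i=2: ✓ (witness j=2)
  i=3: ✓ (witness j=4)
  i=4: ✓ (witness j=4)
  i=5: ✓ (witness j=5)
  i=6: ✓ (witness j=6)
  i=7: ✓ (witness j=7)
  i=8: ✓ (witness j=8)
  i=9: ✓ (witness j=9)
Positions where it holds: {0, 1, 2, 3, 4, 5, 6, 7, 8, 9} → 10.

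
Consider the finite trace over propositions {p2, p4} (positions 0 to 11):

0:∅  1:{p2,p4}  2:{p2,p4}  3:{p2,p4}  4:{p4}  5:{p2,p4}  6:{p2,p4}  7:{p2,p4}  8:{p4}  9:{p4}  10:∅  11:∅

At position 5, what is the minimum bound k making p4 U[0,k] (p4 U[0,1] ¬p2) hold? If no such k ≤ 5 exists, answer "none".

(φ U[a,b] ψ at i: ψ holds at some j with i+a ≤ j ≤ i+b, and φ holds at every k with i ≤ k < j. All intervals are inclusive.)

2

Need earliest j ≥ 5 with (p4 U[0,1] ¬p2), and p4 at every k in [5,j-1].
  j=5: rhs fails.
  j=6: rhs fails.
  j=7: rhs holds; lhs holds on [5,6]. k = 2.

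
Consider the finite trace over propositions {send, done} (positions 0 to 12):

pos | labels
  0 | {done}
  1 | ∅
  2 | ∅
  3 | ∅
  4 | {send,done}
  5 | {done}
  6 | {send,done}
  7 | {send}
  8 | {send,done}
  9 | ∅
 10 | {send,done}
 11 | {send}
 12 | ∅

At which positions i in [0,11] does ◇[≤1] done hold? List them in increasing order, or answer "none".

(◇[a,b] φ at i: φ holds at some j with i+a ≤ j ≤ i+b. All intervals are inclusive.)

Evaluate at each i in [0,11]:
  i=0: ✓ (witness j=0)
  i=1: ✗ (none in [1,2])
  i=2: ✗ (none in [2,3])
  i=3: ✓ (witness j=4)
  i=4: ✓ (witness j=4)
  i=5: ✓ (witness j=5)
  i=6: ✓ (witness j=6)
  i=7: ✓ (witness j=8)
  i=8: ✓ (witness j=8)
  i=9: ✓ (witness j=10)
  i=10: ✓ (witness j=10)
  i=11: ✗ (none in [11,12])

0, 3, 4, 5, 6, 7, 8, 9, 10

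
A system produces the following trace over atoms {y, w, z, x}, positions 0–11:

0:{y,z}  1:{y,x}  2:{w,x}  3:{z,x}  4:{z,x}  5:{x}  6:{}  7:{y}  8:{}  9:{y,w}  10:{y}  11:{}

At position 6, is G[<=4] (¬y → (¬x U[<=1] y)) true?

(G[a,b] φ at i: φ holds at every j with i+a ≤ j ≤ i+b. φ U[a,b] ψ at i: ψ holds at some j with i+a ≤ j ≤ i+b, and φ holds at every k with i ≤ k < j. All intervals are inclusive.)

True

Check (¬y → (¬x U[<=1] y)) at every j in [6,10]:
  j=6: antecedent true; consequent holds → ✓
  j=7: antecedent false → ✓
  j=8: antecedent true; consequent holds → ✓
  j=9: antecedent false → ✓
  j=10: antecedent false → ✓
All positions satisfy it → formula holds.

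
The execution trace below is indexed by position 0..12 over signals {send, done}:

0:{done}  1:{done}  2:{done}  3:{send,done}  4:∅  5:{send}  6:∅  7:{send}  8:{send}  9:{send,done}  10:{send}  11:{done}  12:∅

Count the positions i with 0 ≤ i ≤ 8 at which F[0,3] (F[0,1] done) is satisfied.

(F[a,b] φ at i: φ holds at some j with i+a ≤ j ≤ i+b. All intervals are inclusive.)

8

Evaluate at each i in [0,8]:
  i=0: ✓ (witness j=0)
  i=1: ✓ (witness j=1)
  i=2: ✓ (witness j=2)
  i=3: ✓ (witness j=3)
  i=4: ✗ (none in [4,7])
  i=5: ✓ (witness j=8)
  i=6: ✓ (witness j=8)
  i=7: ✓ (witness j=8)
  i=8: ✓ (witness j=8)
Positions where it holds: {0, 1, 2, 3, 5, 6, 7, 8} → 8.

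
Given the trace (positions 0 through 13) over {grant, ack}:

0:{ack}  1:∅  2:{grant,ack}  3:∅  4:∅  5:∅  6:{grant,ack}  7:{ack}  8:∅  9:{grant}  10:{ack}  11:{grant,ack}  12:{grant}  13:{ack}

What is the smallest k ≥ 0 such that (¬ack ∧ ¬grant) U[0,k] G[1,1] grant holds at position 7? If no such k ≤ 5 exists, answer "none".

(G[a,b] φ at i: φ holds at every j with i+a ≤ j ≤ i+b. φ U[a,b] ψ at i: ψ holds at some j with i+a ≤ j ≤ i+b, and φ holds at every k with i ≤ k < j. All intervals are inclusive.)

Need earliest j ≥ 7 with G[1,1] grant, and (¬ack ∧ ¬grant) at every k in [7,j-1].
  j=7: rhs fails.
  j=8: rhs holds but lhs fails at k=7.
  j=9: rhs fails.
  j=10: rhs holds but lhs fails at k=7.
  j=11: rhs holds but lhs fails at k=7.
  j=12: rhs fails.
No witness within the range → none.

none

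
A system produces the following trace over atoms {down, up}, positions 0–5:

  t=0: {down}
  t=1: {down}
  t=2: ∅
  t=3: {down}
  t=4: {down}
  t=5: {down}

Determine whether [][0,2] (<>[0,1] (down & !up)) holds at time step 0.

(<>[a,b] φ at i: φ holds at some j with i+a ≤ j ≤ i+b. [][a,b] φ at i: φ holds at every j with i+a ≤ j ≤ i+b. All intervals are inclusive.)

Yes

Check <>[0,1] (down & !up) at every j in [0,2]:
  j=0: holds (witness at 0)
  j=1: holds (witness at 1)
  j=2: holds (witness at 3)
All positions satisfy it → formula holds.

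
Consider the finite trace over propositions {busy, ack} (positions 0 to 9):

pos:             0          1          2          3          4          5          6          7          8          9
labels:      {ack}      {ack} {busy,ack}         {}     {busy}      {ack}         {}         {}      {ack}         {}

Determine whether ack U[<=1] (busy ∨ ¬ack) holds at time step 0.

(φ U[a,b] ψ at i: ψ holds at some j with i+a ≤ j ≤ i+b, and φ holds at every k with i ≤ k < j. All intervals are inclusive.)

Need some j in [0,1] with (busy ∨ ¬ack), and ack at every k in [0,j-1].
  j=0: (busy ∨ ¬ack) false.
  j=1: (busy ∨ ¬ack) false.
No j in the window works → until fails.

False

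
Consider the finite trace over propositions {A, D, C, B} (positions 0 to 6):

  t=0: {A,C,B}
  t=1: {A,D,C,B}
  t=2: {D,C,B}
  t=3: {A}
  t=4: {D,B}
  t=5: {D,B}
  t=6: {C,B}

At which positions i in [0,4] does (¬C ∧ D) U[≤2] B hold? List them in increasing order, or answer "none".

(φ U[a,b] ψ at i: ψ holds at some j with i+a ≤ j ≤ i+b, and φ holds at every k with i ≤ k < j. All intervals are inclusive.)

0, 1, 2, 4

Evaluate at each i in [0,4]:
  i=0: ✓ (rhs at j=0)
  i=1: ✓ (rhs at j=1)
  i=2: ✓ (rhs at j=2)
  i=3: ✗ (lhs fails at k=3 before rhs at j=4)
  i=4: ✓ (rhs at j=4)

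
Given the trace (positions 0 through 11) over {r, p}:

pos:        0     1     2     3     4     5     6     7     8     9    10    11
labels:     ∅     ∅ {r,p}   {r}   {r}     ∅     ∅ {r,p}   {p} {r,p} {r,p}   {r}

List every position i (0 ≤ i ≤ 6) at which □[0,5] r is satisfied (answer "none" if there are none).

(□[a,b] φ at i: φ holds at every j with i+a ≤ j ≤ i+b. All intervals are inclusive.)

Evaluate at each i in [0,6]:
  i=0: ✗ (fails at j=0)
  i=1: ✗ (fails at j=1)
  i=2: ✗ (fails at j=5)
  i=3: ✗ (fails at j=5)
  i=4: ✗ (fails at j=5)
  i=5: ✗ (fails at j=5)
  i=6: ✗ (fails at j=6)

none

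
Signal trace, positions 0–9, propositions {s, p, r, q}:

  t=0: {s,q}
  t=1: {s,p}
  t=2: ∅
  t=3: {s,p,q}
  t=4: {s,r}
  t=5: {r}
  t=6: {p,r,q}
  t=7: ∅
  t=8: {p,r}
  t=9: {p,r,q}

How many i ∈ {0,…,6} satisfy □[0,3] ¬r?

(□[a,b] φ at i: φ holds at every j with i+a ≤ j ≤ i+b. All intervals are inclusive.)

1

Evaluate at each i in [0,6]:
  i=0: ✓ (all of [0,3])
  i=1: ✗ (fails at j=4)
  i=2: ✗ (fails at j=4)
  i=3: ✗ (fails at j=4)
  i=4: ✗ (fails at j=4)
  i=5: ✗ (fails at j=5)
  i=6: ✗ (fails at j=6)
Positions where it holds: {0} → 1.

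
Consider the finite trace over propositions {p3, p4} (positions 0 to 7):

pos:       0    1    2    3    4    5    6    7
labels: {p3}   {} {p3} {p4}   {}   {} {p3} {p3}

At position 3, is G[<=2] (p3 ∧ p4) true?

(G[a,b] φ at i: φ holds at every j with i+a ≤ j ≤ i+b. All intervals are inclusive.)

Check (p3 ∧ p4) at every j in [3,5]:
  j=3: false
  j=4: false
  j=5: false
Fails at j=3 → formula fails.

False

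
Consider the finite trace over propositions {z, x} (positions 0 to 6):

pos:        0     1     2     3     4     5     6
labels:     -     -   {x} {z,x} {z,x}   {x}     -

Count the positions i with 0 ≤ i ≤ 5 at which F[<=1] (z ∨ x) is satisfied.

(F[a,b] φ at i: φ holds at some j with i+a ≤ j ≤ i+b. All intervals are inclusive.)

Evaluate at each i in [0,5]:
  i=0: ✗ (none in [0,1])
  i=1: ✓ (witness j=2)
  i=2: ✓ (witness j=2)
  i=3: ✓ (witness j=3)
  i=4: ✓ (witness j=4)
  i=5: ✓ (witness j=5)
Positions where it holds: {1, 2, 3, 4, 5} → 5.

5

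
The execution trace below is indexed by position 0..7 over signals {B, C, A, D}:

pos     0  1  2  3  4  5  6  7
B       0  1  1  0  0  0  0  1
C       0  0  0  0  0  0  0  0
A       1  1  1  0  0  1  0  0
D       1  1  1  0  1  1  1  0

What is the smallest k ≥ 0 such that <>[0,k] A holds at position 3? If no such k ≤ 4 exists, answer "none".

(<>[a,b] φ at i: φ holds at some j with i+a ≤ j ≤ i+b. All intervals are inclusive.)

2

Scan j = 3,4,… for A:
  j=3: fails
  j=4: fails
  j=5: holds
First hit at j=5, so smallest k = 5-3 = 2.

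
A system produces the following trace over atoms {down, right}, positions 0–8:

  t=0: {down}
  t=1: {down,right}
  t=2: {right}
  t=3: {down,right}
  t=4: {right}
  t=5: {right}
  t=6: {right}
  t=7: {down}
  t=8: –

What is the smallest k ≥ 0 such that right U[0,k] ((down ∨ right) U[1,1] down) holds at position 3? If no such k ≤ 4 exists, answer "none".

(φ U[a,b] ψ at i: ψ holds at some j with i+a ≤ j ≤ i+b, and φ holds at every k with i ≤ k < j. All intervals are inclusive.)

Need earliest j ≥ 3 with ((down ∨ right) U[1,1] down), and right at every k in [3,j-1].
  j=3: rhs fails.
  j=4: rhs fails.
  j=5: rhs fails.
  j=6: rhs holds; lhs holds on [3,5]. k = 3.

3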